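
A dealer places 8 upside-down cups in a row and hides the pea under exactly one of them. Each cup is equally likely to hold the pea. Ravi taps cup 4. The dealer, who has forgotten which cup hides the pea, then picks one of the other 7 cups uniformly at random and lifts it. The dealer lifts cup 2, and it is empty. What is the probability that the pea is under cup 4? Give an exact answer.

1/7

Apply Bayes' rule, conditioning on where the pea actually is.
If it is under any of cups 1, 3, 4, 5, 6, 7, and 8 (prior 1/8 each): the dealer picks cup 2 with probability 1/7 regardless, and it is not the prize; weight (1/8)·(1/7) = 1/56 each.
If it is under cup 2 (prior 1/8): the dealer opened cup 2, so this case is ruled out; weight (1/8)·0 = 0.
The weights sum to 1/8.
So P(the pea under cup 4 | the dealer opened cup 2) = (1/56) / (1/8) = 1/7.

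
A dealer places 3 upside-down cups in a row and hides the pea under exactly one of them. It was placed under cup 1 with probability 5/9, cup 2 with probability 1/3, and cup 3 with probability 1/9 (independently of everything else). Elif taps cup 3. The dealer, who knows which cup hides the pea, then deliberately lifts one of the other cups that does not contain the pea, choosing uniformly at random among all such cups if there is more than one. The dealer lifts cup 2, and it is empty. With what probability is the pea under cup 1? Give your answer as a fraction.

10/11

Consider each possible location of the pea in turn.
If it is under cup 1 (prior 5/9): the dealer has no choice, probability 1; weight (5/9)·1 = 5/9.
If it is under cup 2 (prior 1/3): the dealer opened cup 2, so this case is ruled out; weight (1/3)·0 = 0.
If it is under cup 3 (prior 1/9): the dealer has 2 equally likely choices, so probability 1/2; weight (1/9)·(1/2) = 1/18.
The weights sum to 11/18.
So P(the pea under cup 1 | the dealer opened cup 2) = (5/9) / (11/18) = 10/11.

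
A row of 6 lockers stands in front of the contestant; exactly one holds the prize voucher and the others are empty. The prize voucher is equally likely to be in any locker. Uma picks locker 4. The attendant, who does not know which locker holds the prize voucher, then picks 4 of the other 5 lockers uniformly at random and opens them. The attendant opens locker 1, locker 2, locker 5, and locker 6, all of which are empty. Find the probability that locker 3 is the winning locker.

Because the attendant chose which lockers to open without knowing where the prize voucher is, the choice is independent of the prize location. Learning that none of the 4 opened lockers holds the prize voucher simply rules out those 4 locations and leaves the remaining 2 lockers still equally likely by symmetry.
So P(the prize voucher in locker 3) = 1/2.

1/2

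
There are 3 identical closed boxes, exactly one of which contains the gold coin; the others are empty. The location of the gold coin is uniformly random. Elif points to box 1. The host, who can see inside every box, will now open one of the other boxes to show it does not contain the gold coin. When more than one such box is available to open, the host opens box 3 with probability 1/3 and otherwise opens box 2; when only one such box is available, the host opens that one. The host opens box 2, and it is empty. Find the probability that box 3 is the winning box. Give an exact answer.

Consider each possible location of the gold coin in turn.
If it is in box 1 (prior 1/3): box 3 is available but not opened, probability 2/3; weight (1/3)·(2/3) = 2/9.
If it is in box 2 (prior 1/3): the host opened box 2, so this case is ruled out; weight (1/3)·0 = 0.
If it is in box 3 (prior 1/3): only box 2 is available, probability 1; weight (1/3)·1 = 1/3.
The weights sum to 5/9.
So P(the gold coin in box 3 | the host opened box 2) = (1/3) / (5/9) = 3/5.

3/5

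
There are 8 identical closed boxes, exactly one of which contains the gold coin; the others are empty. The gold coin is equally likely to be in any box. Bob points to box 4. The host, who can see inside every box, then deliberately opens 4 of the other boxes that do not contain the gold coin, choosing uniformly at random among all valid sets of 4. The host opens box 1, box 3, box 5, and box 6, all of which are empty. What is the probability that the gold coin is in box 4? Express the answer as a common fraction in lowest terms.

1/8

Consider each possible location of the gold coin in turn.
If it is in any of boxes 1, 3, 5, and 6 (prior 1/8 each): that box was opened and seen not to hold the prize — ruled out; weight (1/8)·0 = 0 each.
If it is in any of boxes 2, 7, and 8 (prior 1/8 each): the host has 15 equally likely choices, so probability 1/15; weight (1/8)·(1/15) = 1/120 each.
If it is in box 4 (prior 1/8): the host has 35 equally likely choices, so probability 1/35; weight (1/8)·(1/35) = 1/280.
The weights sum to 1/35.
So P(the gold coin in box 4 | the host opened box 1, box 3, box 5, and box 6) = (1/280) / (1/35) = 1/8.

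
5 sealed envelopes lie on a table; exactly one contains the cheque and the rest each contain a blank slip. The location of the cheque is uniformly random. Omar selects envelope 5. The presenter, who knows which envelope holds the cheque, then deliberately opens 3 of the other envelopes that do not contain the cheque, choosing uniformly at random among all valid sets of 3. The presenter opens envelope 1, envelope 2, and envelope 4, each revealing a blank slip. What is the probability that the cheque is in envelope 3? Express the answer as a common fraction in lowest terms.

4/5

Condition on the true location of the cheque.
If it is in any of envelopes 1, 2, and 4 (prior 1/5 each): that envelope was opened and seen not to hold the prize — ruled out; weight (1/5)·0 = 0 each.
If it is in envelope 3 (prior 1/5): the presenter has no choice, probability 1; weight (1/5)·1 = 1/5.
If it is in envelope 5 (prior 1/5): the presenter has 4 equally likely choices, so probability 1/4; weight (1/5)·(1/4) = 1/20.
The weights sum to 1/4.
So P(the cheque in envelope 3 | the presenter opened envelope 1, envelope 2, and envelope 4) = (1/5) / (1/4) = 4/5.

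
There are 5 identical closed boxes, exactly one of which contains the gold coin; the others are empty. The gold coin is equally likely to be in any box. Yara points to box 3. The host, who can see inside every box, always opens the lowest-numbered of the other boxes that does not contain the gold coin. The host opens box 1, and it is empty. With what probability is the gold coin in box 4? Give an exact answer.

1/4

Condition on the true location of the gold coin.
If it is in box 1 (prior 1/5): the host opened box 1, so this case is ruled out; weight (1/5)·0 = 0.
If it is in any of boxes 2, 3, 4, and 5 (prior 1/5 each): box 1 is the lowest-numbered option available, probability 1; weight (1/5)·1 = 1/5 each.
The weights sum to 4/5.
So P(the gold coin in box 4 | the host opened box 1) = (1/5) / (4/5) = 1/4.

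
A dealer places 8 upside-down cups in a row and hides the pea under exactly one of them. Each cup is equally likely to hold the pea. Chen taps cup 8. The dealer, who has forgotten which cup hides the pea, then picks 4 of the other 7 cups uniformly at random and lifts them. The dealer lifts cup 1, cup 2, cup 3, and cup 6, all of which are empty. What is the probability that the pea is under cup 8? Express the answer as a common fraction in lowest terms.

Condition on the true location of the pea.
If it is under any of cups 1, 2, 3, and 6 (prior 1/8 each): that cup was opened and seen not to hold the prize — ruled out; weight (1/8)·0 = 0 each.
If it is under any of cups 4, 5, 7, and 8 (prior 1/8 each): the dealer picks exactly this set with probability 1/35 regardless, and none is the prize; weight (1/8)·(1/35) = 1/280 each.
The weights sum to 1/70.
So P(the pea under cup 8 | the dealer opened cup 1, cup 2, cup 3, and cup 6) = (1/280) / (1/70) = 1/4.

1/4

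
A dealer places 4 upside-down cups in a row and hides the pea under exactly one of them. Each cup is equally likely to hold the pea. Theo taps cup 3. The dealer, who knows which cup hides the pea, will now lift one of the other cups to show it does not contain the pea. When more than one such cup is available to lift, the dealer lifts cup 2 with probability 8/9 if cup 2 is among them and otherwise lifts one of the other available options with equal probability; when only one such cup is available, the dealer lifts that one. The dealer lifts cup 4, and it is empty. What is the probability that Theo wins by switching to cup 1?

Condition on the true location of the pea.
If it is under cup 1 (prior 1/4): cup 2 is available but not opened, probability 1/9; weight (1/4)·(1/9) = 1/36.
If it is under cup 2 (prior 1/4): cup 2 holds the prize so is unavailable; the dealer chooses uniformly among the 2 others, probability 1/2; weight (1/4)·(1/2) = 1/8.
If it is under cup 3 (prior 1/4): cup 2 is available but not opened; cup 4 gets probability (1 − 8/9)/2 = 1/18; weight (1/4)·(1/18) = 1/72.
If it is under cup 4 (prior 1/4): the dealer opened cup 4, so this case is ruled out; weight (1/4)·0 = 0.
The weights sum to 1/6.
So P(the pea under cup 1 | the dealer opened cup 4) = (1/36) / (1/6) = 1/6.

1/6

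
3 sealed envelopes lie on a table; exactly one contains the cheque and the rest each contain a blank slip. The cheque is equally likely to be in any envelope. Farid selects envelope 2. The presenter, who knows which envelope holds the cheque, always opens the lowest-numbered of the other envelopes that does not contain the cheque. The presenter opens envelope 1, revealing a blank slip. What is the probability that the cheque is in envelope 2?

1/2

Apply Bayes' rule, conditioning on where the cheque actually is.
If it is in envelope 1 (prior 1/3): the presenter opened envelope 1, so this case is ruled out; weight (1/3)·0 = 0.
If it is in either of envelopes 2 and 3 (prior 1/3 each): envelope 1 is the lowest-numbered option available, probability 1; weight (1/3)·1 = 1/3 each.
The weights sum to 2/3.
So P(the cheque in envelope 2 | the presenter opened envelope 1) = (1/3) / (2/3) = 1/2.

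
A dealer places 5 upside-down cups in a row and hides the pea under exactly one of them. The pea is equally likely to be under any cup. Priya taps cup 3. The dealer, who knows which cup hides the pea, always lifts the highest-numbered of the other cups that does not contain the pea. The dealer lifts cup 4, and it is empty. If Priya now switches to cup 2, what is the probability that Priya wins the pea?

0

Condition on the true location of the pea.
If it is under any of cups 1, 2, and 3 (prior 1/5 each): the dealer would have opened cup 5 instead, probability 0; weight (1/5)·0 = 0 each.
If it is under cup 4 (prior 1/5): the dealer opened cup 4, so this case is ruled out; weight (1/5)·0 = 0.
If it is under cup 5 (prior 1/5): cup 4 is the highest-numbered option available, probability 1; weight (1/5)·1 = 1/5.
The weights sum to 1/5.
So P(the pea under cup 2 | the dealer opened cup 4) = 0 / (1/5) = 0.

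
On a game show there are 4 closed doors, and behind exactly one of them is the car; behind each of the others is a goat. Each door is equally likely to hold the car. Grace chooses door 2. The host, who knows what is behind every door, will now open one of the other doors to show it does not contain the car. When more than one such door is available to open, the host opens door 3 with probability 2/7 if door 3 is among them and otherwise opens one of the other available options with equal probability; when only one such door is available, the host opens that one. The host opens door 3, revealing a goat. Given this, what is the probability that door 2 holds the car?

Apply Bayes' rule, conditioning on where the car actually is.
If it is behind any of doors 1, 2, and 4 (prior 1/4 each): door 3 is available, opened with probability 2/7; weight (1/4)·(2/7) = 1/14 each.
If it is behind door 3 (prior 1/4): the host opened door 3, so this case is ruled out; weight (1/4)·0 = 0.
The weights sum to 3/14.
So P(the car behind door 2 | the host opened door 3) = (1/14) / (3/14) = 1/3.

1/3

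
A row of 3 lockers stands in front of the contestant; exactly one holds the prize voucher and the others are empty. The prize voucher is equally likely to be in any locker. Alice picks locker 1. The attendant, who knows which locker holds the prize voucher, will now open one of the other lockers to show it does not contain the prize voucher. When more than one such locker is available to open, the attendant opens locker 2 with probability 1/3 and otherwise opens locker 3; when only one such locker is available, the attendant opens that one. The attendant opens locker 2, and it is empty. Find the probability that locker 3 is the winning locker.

3/4

Condition on the true location of the prize voucher.
If it is in locker 1 (prior 1/3): locker 2 is available, opened with probability 1/3; weight (1/3)·(1/3) = 1/9.
If it is in locker 2 (prior 1/3): the attendant opened locker 2, so this case is ruled out; weight (1/3)·0 = 0.
If it is in locker 3 (prior 1/3): only locker 2 is available, probability 1; weight (1/3)·1 = 1/3.
The weights sum to 4/9.
So P(the prize voucher in locker 3 | the attendant opened locker 2) = (1/3) / (4/9) = 3/4.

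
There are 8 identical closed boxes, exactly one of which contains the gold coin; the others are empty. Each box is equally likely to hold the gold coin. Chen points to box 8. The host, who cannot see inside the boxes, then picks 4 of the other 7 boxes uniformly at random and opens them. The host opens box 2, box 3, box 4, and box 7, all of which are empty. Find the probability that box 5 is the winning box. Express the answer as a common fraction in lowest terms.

1/4

Apply Bayes' rule, conditioning on where the gold coin actually is.
If it is in any of boxes 1, 5, 6, and 8 (prior 1/8 each): the host picks exactly this set with probability 1/35 regardless, and none is the prize; weight (1/8)·(1/35) = 1/280 each.
If it is in any of boxes 2, 3, 4, and 7 (prior 1/8 each): that box was opened and seen not to hold the prize — ruled out; weight (1/8)·0 = 0 each.
The weights sum to 1/70.
So P(the gold coin in box 5 | the host opened box 2, box 3, box 4, and box 7) = (1/280) / (1/70) = 1/4.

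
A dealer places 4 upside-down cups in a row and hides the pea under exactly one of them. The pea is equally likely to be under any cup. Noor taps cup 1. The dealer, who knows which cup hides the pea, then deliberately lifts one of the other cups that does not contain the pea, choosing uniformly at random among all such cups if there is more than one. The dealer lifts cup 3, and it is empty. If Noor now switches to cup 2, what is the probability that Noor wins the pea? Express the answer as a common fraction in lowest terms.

Condition on the true location of the pea.
If it is under cup 1 (prior 1/4): the dealer has 3 equally likely choices, so probability 1/3; weight (1/4)·(1/3) = 1/12.
If it is under either of cups 2 and 4 (prior 1/4 each): the dealer has 2 equally likely choices, so probability 1/2; weight (1/4)·(1/2) = 1/8 each.
If it is under cup 3 (prior 1/4): the dealer opened cup 3, so this case is ruled out; weight (1/4)·0 = 0.
The weights sum to 1/3.
So P(the pea under cup 2 | the dealer opened cup 3) = (1/8) / (1/3) = 3/8.

3/8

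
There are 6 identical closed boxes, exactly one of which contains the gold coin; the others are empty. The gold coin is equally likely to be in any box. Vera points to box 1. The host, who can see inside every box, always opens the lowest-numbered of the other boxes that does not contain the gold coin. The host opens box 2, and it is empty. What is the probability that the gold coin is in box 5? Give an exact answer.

1/5

Condition on the true location of the gold coin.
If it is in any of boxes 1, 3, 4, 5, and 6 (prior 1/6 each): box 2 is the lowest-numbered option available, probability 1; weight (1/6)·1 = 1/6 each.
If it is in box 2 (prior 1/6): the host opened box 2, so this case is ruled out; weight (1/6)·0 = 0.
The weights sum to 5/6.
So P(the gold coin in box 5 | the host opened box 2) = (1/6) / (5/6) = 1/5.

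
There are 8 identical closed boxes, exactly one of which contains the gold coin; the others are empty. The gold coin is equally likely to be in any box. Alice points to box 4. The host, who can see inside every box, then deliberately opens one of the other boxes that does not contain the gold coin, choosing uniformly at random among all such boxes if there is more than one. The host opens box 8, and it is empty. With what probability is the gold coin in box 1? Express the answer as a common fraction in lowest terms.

Apply Bayes' rule, conditioning on where the gold coin actually is.
If it is in any of boxes 1, 2, 3, 5, 6, and 7 (prior 1/8 each): the host has 6 equally likely choices, so probability 1/6; weight (1/8)·(1/6) = 1/48 each.
If it is in box 4 (prior 1/8): the host has 7 equally likely choices, so probability 1/7; weight (1/8)·(1/7) = 1/56.
If it is in box 8 (prior 1/8): the host opened box 8, so this case is ruled out; weight (1/8)·0 = 0.
The weights sum to 1/7.
So P(the gold coin in box 1 | the host opened box 8) = (1/48) / (1/7) = 7/48.

7/48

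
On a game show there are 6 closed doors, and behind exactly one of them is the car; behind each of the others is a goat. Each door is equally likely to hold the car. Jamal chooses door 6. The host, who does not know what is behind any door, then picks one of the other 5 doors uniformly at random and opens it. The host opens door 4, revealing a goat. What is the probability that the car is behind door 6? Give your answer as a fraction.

1/5

Condition on the true location of the car.
If it is behind any of doors 1, 2, 3, 5, and 6 (prior 1/6 each): the host picks door 4 with probability 1/5 regardless, and it is not the prize; weight (1/6)·(1/5) = 1/30 each.
If it is behind door 4 (prior 1/6): the host opened door 4, so this case is ruled out; weight (1/6)·0 = 0.
The weights sum to 1/6.
So P(the car behind door 6 | the host opened door 4) = (1/30) / (1/6) = 1/5.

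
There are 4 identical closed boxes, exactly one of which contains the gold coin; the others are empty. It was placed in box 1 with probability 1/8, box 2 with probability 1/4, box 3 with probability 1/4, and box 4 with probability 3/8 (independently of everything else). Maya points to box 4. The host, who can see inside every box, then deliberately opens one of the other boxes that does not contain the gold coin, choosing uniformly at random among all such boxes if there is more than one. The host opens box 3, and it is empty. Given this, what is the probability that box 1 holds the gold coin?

1/5

Condition on the true location of the gold coin.
If it is in box 1 (prior 1/8): the host has 2 equally likely choices, so probability 1/2; weight (1/8)·(1/2) = 1/16.
If it is in box 2 (prior 1/4): the host has 2 equally likely choices, so probability 1/2; weight (1/4)·(1/2) = 1/8.
If it is in box 3 (prior 1/4): the host opened box 3, so this case is ruled out; weight (1/4)·0 = 0.
If it is in box 4 (prior 3/8): the host has 3 equally likely choices, so probability 1/3; weight (3/8)·(1/3) = 1/8.
The weights sum to 5/16.
So P(the gold coin in box 1 | the host opened box 3) = (1/16) / (5/16) = 1/5.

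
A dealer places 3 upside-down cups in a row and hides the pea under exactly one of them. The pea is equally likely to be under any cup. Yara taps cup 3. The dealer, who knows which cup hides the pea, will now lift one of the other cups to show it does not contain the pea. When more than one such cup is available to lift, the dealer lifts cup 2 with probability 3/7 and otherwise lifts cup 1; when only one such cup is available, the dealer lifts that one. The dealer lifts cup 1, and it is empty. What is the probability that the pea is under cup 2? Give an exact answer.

Apply Bayes' rule, conditioning on where the pea actually is.
If it is under cup 1 (prior 1/3): the dealer opened cup 1, so this case is ruled out; weight (1/3)·0 = 0.
If it is under cup 2 (prior 1/3): only cup 1 is available, probability 1; weight (1/3)·1 = 1/3.
If it is under cup 3 (prior 1/3): cup 2 is available but not opened, probability 4/7; weight (1/3)·(4/7) = 4/21.
The weights sum to 11/21.
So P(the pea under cup 2 | the dealer opened cup 1) = (1/3) / (11/21) = 7/11.

7/11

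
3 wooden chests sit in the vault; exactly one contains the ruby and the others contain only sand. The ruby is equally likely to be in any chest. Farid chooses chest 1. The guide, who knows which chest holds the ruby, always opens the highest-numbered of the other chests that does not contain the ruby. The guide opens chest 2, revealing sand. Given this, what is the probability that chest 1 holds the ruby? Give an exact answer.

0

Apply Bayes' rule, conditioning on where the ruby actually is.
If it is in chest 1 (prior 1/3): the guide would have opened chest 3 instead, probability 0; weight (1/3)·0 = 0.
If it is in chest 2 (prior 1/3): the guide opened chest 2, so this case is ruled out; weight (1/3)·0 = 0.
If it is in chest 3 (prior 1/3): chest 2 is the highest-numbered option available, probability 1; weight (1/3)·1 = 1/3.
The weights sum to 1/3.
So P(the ruby in chest 1 | the guide opened chest 2) = 0 / (1/3) = 0.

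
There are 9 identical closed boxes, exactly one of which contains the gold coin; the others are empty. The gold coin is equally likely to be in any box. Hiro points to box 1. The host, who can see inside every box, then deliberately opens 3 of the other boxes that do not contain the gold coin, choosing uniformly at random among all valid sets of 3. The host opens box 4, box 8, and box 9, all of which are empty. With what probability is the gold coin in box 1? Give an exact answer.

1/9

Condition on the true location of the gold coin.
If it is in box 1 (prior 1/9): the host has 56 equally likely choices, so probability 1/56; weight (1/9)·(1/56) = 1/504.
If it is in any of boxes 2, 3, 5, 6, and 7 (prior 1/9 each): the host has 35 equally likely choices, so probability 1/35; weight (1/9)·(1/35) = 1/315 each.
If it is in any of boxes 4, 8, and 9 (prior 1/9 each): that box was opened and seen not to hold the prize — ruled out; weight (1/9)·0 = 0 each.
The weights sum to 1/56.
So P(the gold coin in box 1 | the host opened box 4, box 8, and box 9) = (1/504) / (1/56) = 1/9.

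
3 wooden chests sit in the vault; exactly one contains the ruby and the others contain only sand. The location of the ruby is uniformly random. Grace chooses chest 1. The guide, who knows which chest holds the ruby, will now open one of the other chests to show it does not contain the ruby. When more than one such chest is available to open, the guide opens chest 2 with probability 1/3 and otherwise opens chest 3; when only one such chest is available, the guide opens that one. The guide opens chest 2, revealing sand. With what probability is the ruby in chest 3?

3/4

Consider each possible location of the ruby in turn.
If it is in chest 1 (prior 1/3): chest 2 is available, opened with probability 1/3; weight (1/3)·(1/3) = 1/9.
If it is in chest 2 (prior 1/3): the guide opened chest 2, so this case is ruled out; weight (1/3)·0 = 0.
If it is in chest 3 (prior 1/3): only chest 2 is available, probability 1; weight (1/3)·1 = 1/3.
The weights sum to 4/9.
So P(the ruby in chest 3 | the guide opened chest 2) = (1/3) / (4/9) = 3/4.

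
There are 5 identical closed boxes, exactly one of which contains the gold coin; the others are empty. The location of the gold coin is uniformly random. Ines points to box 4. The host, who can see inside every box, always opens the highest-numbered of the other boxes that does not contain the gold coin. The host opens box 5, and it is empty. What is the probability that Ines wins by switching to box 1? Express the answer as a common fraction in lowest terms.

1/4

Consider each possible location of the gold coin in turn.
If it is in any of boxes 1, 2, 3, and 4 (prior 1/5 each): box 5 is the highest-numbered option available, probability 1; weight (1/5)·1 = 1/5 each.
If it is in box 5 (prior 1/5): the host opened box 5, so this case is ruled out; weight (1/5)·0 = 0.
The weights sum to 4/5.
So P(the gold coin in box 1 | the host opened box 5) = (1/5) / (4/5) = 1/4.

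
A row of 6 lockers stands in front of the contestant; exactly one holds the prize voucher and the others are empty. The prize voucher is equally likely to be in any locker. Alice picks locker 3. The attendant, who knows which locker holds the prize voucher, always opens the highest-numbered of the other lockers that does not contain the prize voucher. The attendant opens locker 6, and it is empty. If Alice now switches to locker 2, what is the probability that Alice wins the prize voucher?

1/5

Condition on the true location of the prize voucher.
If it is in any of lockers 1, 2, 3, 4, and 5 (prior 1/6 each): locker 6 is the highest-numbered option available, probability 1; weight (1/6)·1 = 1/6 each.
If it is in locker 6 (prior 1/6): the attendant opened locker 6, so this case is ruled out; weight (1/6)·0 = 0.
The weights sum to 5/6.
So P(the prize voucher in locker 2 | the attendant opened locker 6) = (1/6) / (5/6) = 1/5.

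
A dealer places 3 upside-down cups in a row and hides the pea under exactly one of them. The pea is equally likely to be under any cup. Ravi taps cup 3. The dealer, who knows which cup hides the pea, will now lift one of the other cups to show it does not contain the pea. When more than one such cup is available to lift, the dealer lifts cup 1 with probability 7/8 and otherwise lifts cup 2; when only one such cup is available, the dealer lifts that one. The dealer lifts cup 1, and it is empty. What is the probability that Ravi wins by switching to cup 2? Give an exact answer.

8/15

Apply Bayes' rule, conditioning on where the pea actually is.
If it is under cup 1 (prior 1/3): the dealer opened cup 1, so this case is ruled out; weight (1/3)·0 = 0.
If it is under cup 2 (prior 1/3): only cup 1 is available, probability 1; weight (1/3)·1 = 1/3.
If it is under cup 3 (prior 1/3): cup 1 is available, opened with probability 7/8; weight (1/3)·(7/8) = 7/24.
The weights sum to 5/8.
So P(the pea under cup 2 | the dealer opened cup 1) = (1/3) / (5/8) = 8/15.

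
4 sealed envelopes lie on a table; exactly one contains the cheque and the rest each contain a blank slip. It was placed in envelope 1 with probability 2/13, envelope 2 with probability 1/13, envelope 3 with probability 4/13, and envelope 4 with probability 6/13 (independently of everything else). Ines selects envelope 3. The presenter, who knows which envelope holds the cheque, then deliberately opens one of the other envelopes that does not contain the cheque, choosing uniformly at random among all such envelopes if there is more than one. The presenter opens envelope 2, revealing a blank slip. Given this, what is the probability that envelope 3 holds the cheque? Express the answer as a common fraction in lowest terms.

Condition on the true location of the cheque.
If it is in envelope 1 (prior 2/13): the presenter has 2 equally likely choices, so probability 1/2; weight (2/13)·(1/2) = 1/13.
If it is in envelope 2 (prior 1/13): the presenter opened envelope 2, so this case is ruled out; weight (1/13)·0 = 0.
If it is in envelope 3 (prior 4/13): the presenter has 3 equally likely choices, so probability 1/3; weight (4/13)·(1/3) = 4/39.
If it is in envelope 4 (prior 6/13): the presenter has 2 equally likely choices, so probability 1/2; weight (6/13)·(1/2) = 3/13.
The weights sum to 16/39.
So P(the cheque in envelope 3 | the presenter opened envelope 2) = (4/39) / (16/39) = 1/4.

1/4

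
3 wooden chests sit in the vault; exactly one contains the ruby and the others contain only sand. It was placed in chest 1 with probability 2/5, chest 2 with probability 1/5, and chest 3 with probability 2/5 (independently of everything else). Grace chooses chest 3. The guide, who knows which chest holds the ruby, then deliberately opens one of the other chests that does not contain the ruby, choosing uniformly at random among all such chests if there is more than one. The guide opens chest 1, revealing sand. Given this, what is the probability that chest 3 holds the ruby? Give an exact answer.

1/2

Condition on the true location of the ruby.
If it is in chest 1 (prior 2/5): the guide opened chest 1, so this case is ruled out; weight (2/5)·0 = 0.
If it is in chest 2 (prior 1/5): the guide has no choice, probability 1; weight (1/5)·1 = 1/5.
If it is in chest 3 (prior 2/5): the guide has 2 equally likely choices, so probability 1/2; weight (2/5)·(1/2) = 1/5.
The weights sum to 2/5.
So P(the ruby in chest 3 | the guide opened chest 1) = (1/5) / (2/5) = 1/2.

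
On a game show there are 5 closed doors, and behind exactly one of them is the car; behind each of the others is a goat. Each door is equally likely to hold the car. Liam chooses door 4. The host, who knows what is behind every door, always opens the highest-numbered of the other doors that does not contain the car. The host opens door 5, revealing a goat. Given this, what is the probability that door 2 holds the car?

1/4

Consider each possible location of the car in turn.
If it is behind any of doors 1, 2, 3, and 4 (prior 1/5 each): door 5 is the highest-numbered option available, probability 1; weight (1/5)·1 = 1/5 each.
If it is behind door 5 (prior 1/5): the host opened door 5, so this case is ruled out; weight (1/5)·0 = 0.
The weights sum to 4/5.
So P(the car behind door 2 | the host opened door 5) = (1/5) / (4/5) = 1/4.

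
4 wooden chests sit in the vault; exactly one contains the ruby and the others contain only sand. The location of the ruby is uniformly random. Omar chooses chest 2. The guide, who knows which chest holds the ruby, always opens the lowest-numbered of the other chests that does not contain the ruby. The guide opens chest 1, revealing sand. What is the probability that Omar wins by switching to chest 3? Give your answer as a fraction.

Condition on the true location of the ruby.
If it is in chest 1 (prior 1/4): the guide opened chest 1, so this case is ruled out; weight (1/4)·0 = 0.
If it is in any of chests 2, 3, and 4 (prior 1/4 each): chest 1 is the lowest-numbered option available, probability 1; weight (1/4)·1 = 1/4 each.
The weights sum to 3/4.
So P(the ruby in chest 3 | the guide opened chest 1) = (1/4) / (3/4) = 1/3.

1/3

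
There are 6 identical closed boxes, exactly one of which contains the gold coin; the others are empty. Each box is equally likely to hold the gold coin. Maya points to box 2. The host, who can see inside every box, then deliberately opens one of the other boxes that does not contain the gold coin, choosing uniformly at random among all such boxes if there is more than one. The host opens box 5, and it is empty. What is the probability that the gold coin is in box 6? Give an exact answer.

5/24

Consider each possible location of the gold coin in turn.
If it is in any of boxes 1, 3, 4, and 6 (prior 1/6 each): the host has 4 equally likely choices, so probability 1/4; weight (1/6)·(1/4) = 1/24 each.
If it is in box 2 (prior 1/6): the host has 5 equally likely choices, so probability 1/5; weight (1/6)·(1/5) = 1/30.
If it is in box 5 (prior 1/6): the host opened box 5, so this case is ruled out; weight (1/6)·0 = 0.
The weights sum to 1/5.
So P(the gold coin in box 6 | the host opened box 5) = (1/24) / (1/5) = 5/24.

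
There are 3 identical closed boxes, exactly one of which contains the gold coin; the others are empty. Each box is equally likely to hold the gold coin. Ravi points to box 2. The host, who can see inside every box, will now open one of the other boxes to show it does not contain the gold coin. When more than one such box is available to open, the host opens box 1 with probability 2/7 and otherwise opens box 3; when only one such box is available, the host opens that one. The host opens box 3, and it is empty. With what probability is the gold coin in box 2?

Condition on the true location of the gold coin.
If it is in box 1 (prior 1/3): only box 3 is available, probability 1; weight (1/3)·1 = 1/3.
If it is in box 2 (prior 1/3): box 1 is available but not opened, probability 5/7; weight (1/3)·(5/7) = 5/21.
If it is in box 3 (prior 1/3): the host opened box 3, so this case is ruled out; weight (1/3)·0 = 0.
The weights sum to 4/7.
So P(the gold coin in box 2 | the host opened box 3) = (5/21) / (4/7) = 5/12.

5/12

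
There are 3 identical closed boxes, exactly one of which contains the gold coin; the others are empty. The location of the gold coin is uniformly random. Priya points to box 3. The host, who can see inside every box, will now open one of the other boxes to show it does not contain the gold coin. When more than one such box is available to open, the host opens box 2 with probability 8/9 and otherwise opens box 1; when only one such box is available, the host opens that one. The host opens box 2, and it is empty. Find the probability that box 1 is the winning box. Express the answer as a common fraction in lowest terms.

9/17

Consider each possible location of the gold coin in turn.
If it is in box 1 (prior 1/3): only box 2 is available, probability 1; weight (1/3)·1 = 1/3.
If it is in box 2 (prior 1/3): the host opened box 2, so this case is ruled out; weight (1/3)·0 = 0.
If it is in box 3 (prior 1/3): box 2 is available, opened with probability 8/9; weight (1/3)·(8/9) = 8/27.
The weights sum to 17/27.
So P(the gold coin in box 1 | the host opened box 2) = (1/3) / (17/27) = 9/17.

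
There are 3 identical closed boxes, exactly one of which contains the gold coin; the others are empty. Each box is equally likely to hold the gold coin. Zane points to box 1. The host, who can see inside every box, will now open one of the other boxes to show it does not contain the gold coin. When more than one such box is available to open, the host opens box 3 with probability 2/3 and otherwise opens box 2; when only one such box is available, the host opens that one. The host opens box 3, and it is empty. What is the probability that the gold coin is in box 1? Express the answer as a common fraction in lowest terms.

2/5

Consider each possible location of the gold coin in turn.
If it is in box 1 (prior 1/3): box 3 is available, opened with probability 2/3; weight (1/3)·(2/3) = 2/9.
If it is in box 2 (prior 1/3): only box 3 is available, probability 1; weight (1/3)·1 = 1/3.
If it is in box 3 (prior 1/3): the host opened box 3, so this case is ruled out; weight (1/3)·0 = 0.
The weights sum to 5/9.
So P(the gold coin in box 1 | the host opened box 3) = (2/9) / (5/9) = 2/5.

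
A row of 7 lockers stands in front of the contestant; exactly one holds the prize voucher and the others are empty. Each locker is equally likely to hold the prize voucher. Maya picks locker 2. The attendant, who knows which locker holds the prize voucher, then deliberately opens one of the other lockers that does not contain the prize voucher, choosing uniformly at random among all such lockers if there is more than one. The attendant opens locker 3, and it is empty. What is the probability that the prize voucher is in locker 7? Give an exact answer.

6/35

Apply Bayes' rule, conditioning on where the prize voucher actually is.
If it is in any of lockers 1, 4, 5, 6, and 7 (prior 1/7 each): the attendant has 5 equally likely choices, so probability 1/5; weight (1/7)·(1/5) = 1/35 each.
If it is in locker 2 (prior 1/7): the attendant has 6 equally likely choices, so probability 1/6; weight (1/7)·(1/6) = 1/42.
If it is in locker 3 (prior 1/7): the attendant opened locker 3, so this case is ruled out; weight (1/7)·0 = 0.
The weights sum to 1/6.
So P(the prize voucher in locker 7 | the attendant opened locker 3) = (1/35) / (1/6) = 6/35.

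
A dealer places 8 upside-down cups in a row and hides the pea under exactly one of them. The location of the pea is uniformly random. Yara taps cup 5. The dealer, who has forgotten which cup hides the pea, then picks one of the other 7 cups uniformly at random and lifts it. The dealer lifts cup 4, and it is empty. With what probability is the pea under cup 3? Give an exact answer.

Consider each possible location of the pea in turn.
If it is under any of cups 1, 2, 3, 5, 6, 7, and 8 (prior 1/8 each): the dealer picks cup 4 with probability 1/7 regardless, and it is not the prize; weight (1/8)·(1/7) = 1/56 each.
If it is under cup 4 (prior 1/8): the dealer opened cup 4, so this case is ruled out; weight (1/8)·0 = 0.
The weights sum to 1/8.
So P(the pea under cup 3 | the dealer opened cup 4) = (1/56) / (1/8) = 1/7.

1/7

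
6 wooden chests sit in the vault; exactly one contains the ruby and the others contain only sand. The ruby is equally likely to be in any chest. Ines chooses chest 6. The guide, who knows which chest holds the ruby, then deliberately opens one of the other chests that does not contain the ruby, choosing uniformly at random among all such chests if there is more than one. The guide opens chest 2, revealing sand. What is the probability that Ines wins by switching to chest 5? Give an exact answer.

Condition on the true location of the ruby.
If it is in any of chests 1, 3, 4, and 5 (prior 1/6 each): the guide has 4 equally likely choices, so probability 1/4; weight (1/6)·(1/4) = 1/24 each.
If it is in chest 2 (prior 1/6): the guide opened chest 2, so this case is ruled out; weight (1/6)·0 = 0.
If it is in chest 6 (prior 1/6): the guide has 5 equally likely choices, so probability 1/5; weight (1/6)·(1/5) = 1/30.
The weights sum to 1/5.
So P(the ruby in chest 5 | the guide opened chest 2) = (1/24) / (1/5) = 5/24.

5/24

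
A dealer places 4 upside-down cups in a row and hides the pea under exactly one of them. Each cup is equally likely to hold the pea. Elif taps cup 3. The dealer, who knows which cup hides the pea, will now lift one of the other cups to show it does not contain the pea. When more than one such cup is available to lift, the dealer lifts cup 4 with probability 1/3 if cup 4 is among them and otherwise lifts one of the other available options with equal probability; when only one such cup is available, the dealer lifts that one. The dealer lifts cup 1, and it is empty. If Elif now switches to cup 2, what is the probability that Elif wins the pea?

4/9

Apply Bayes' rule, conditioning on where the pea actually is.
If it is under cup 1 (prior 1/4): the dealer opened cup 1, so this case is ruled out; weight (1/4)·0 = 0.
If it is under cup 2 (prior 1/4): cup 4 is available but not opened, probability 2/3; weight (1/4)·(2/3) = 1/6.
If it is under cup 3 (prior 1/4): cup 4 is available but not opened; cup 1 gets probability (1 − 1/3)/2 = 1/3; weight (1/4)·(1/3) = 1/12.
If it is under cup 4 (prior 1/4): cup 4 holds the prize so is unavailable; the dealer chooses uniformly among the 2 others, probability 1/2; weight (1/4)·(1/2) = 1/8.
The weights sum to 3/8.
So P(the pea under cup 2 | the dealer opened cup 1) = (1/6) / (3/8) = 4/9.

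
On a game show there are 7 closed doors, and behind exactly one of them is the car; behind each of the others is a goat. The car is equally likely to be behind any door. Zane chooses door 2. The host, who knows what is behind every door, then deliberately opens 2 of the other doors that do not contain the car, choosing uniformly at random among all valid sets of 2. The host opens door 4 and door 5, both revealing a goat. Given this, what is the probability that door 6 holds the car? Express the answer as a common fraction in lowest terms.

Condition on the true location of the car.
If it is behind any of doors 1, 3, 6, and 7 (prior 1/7 each): the host has 10 equally likely choices, so probability 1/10; weight (1/7)·(1/10) = 1/70 each.
If it is behind door 2 (prior 1/7): the host has 15 equally likely choices, so probability 1/15; weight (1/7)·(1/15) = 1/105.
If it is behind either of doors 4 and 5 (prior 1/7 each): that door was opened and seen not to hold the prize — ruled out; weight (1/7)·0 = 0 each.
The weights sum to 1/15.
So P(the car behind door 6 | the host opened door 4 and door 5) = (1/70) / (1/15) = 3/14.

3/14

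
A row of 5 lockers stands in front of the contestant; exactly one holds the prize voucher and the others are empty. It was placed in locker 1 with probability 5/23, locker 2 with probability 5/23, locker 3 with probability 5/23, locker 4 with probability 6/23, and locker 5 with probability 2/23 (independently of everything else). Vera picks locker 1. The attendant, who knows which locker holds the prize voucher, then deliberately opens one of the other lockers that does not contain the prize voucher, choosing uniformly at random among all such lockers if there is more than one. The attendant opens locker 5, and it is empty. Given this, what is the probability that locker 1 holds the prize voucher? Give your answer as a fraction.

Apply Bayes' rule, conditioning on where the prize voucher actually is.
If it is in locker 1 (prior 5/23): the attendant has 4 equally likely choices, so probability 1/4; weight (5/23)·(1/4) = 5/92.
If it is in either of lockers 2 and 3 (prior 5/23 each): the attendant has 3 equally likely choices, so probability 1/3; weight (5/23)·(1/3) = 5/69 each.
If it is in locker 4 (prior 6/23): the attendant has 3 equally likely choices, so probability 1/3; weight (6/23)·(1/3) = 2/23.
If it is in locker 5 (prior 2/23): the attendant opened locker 5, so this case is ruled out; weight (2/23)·0 = 0.
The weights sum to 79/276.
So P(the prize voucher in locker 1 | the attendant opened locker 5) = (5/92) / (79/276) = 15/79.

15/79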